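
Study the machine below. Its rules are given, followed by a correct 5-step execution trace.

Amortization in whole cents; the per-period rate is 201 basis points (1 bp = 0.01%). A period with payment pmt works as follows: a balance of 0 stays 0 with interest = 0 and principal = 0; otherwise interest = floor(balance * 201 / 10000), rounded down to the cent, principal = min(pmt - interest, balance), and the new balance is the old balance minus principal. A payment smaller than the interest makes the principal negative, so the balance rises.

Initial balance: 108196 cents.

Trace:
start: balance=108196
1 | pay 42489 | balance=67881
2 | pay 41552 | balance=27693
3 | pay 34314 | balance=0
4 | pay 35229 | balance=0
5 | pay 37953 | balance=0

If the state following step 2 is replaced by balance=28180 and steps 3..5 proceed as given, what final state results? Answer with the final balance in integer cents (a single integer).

0

state after step 2 := balance=28180
3 | pay 34314 | balance=0
4 | pay 35229 | balance=0
5 | pay 37953 | balance=0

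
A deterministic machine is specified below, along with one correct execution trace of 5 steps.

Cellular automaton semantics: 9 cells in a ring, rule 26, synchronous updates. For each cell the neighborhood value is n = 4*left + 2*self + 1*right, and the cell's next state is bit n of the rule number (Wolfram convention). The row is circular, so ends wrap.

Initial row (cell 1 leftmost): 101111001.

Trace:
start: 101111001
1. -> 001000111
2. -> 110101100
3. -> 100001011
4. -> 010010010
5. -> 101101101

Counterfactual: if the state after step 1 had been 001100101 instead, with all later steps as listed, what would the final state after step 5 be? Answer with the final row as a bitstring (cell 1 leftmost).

000010010

state after step 1 := 001100101
2. -> 111011000
3. -> 100010101
4. -> 010100001
5. -> 000010010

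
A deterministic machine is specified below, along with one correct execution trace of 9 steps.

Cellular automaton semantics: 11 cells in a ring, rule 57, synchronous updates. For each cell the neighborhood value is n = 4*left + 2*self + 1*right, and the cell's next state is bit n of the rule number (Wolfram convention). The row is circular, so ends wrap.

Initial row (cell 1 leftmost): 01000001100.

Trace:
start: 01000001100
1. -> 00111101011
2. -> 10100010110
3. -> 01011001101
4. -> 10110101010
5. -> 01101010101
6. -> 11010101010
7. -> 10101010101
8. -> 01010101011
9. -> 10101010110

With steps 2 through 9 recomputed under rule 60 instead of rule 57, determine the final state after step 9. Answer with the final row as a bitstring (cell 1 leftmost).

(re-executing steps 2..9 under rule 60; state before step 2: 00111101011)
2. -> 10100011110
3. -> 11110010001
4. -> 00001011001
5. -> 10001110101
6. -> 01001001111
7. -> 11101101000
8. -> 10011011100
9. -> 11010110010

11010110010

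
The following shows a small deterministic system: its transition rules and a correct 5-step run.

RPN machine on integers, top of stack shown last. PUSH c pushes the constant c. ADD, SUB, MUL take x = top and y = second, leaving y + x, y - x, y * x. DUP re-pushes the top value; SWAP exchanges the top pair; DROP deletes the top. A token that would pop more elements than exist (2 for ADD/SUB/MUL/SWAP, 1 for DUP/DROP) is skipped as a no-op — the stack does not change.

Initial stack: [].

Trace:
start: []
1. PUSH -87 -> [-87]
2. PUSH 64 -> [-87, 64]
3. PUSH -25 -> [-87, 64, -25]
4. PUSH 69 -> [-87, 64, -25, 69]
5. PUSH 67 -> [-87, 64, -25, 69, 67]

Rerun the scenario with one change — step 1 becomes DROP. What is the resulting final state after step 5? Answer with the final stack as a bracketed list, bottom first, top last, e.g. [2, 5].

[64, -25, 69, 67]

(re-executing from step 1 with the substitution; state before step 1: [])
1. DROP -> []
2. PUSH 64 -> [64]
3. PUSH -25 -> [64, -25]
4. PUSH 69 -> [64, -25, 69]
5. PUSH 67 -> [64, -25, 69, 67]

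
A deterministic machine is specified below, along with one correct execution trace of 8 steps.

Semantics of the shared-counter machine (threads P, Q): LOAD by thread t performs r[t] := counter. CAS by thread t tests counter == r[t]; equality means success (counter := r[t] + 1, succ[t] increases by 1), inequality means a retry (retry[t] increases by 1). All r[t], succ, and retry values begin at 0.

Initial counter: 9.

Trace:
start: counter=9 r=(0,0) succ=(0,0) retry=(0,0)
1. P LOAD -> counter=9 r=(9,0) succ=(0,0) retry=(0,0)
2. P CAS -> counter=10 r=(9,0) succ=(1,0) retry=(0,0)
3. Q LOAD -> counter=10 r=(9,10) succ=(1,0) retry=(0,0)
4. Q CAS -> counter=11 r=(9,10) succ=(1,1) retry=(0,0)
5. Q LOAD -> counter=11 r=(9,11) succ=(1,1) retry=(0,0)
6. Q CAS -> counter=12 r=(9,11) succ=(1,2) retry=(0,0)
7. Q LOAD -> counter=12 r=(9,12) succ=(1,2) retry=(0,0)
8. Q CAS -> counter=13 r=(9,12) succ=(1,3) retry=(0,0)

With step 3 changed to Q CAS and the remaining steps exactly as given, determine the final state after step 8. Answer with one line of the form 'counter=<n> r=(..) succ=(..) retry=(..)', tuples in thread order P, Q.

(re-executing from step 3 with the substitution; state before step 3: counter=10 r=(9,0) succ=(1,0) retry=(0,0))
3. Q CAS -> counter=10 r=(9,0) succ=(1,0) retry=(0,1)
4. Q CAS -> counter=10 r=(9,0) succ=(1,0) retry=(0,2)
5. Q LOAD -> counter=10 r=(9,10) succ=(1,0) retry=(0,2)
6. Q CAS -> counter=11 r=(9,10) succ=(1,1) retry=(0,2)
7. Q LOAD -> counter=11 r=(9,11) succ=(1,1) retry=(0,2)
8. Q CAS -> counter=12 r=(9,11) succ=(1,2) retry=(0,2)

counter=12 r=(9,11) succ=(1,2) retry=(0,2)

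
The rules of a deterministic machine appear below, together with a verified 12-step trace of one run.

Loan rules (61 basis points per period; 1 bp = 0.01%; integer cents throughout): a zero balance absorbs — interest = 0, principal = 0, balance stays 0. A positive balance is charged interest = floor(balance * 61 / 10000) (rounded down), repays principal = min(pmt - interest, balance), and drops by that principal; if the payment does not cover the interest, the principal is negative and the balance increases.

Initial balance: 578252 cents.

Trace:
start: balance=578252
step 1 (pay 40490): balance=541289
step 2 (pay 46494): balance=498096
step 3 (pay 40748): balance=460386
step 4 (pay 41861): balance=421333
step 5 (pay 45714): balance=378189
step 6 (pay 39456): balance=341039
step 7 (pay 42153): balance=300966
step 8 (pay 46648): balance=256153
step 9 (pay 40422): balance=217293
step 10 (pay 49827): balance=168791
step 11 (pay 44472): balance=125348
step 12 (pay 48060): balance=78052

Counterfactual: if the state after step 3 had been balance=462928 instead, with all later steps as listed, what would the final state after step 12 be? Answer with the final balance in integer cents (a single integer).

state after step 3 := balance=462928
step 4 (pay 41861): balance=423890
step 5 (pay 45714): balance=380761
step 6 (pay 39456): balance=343627
step 7 (pay 42153): balance=303570
step 8 (pay 46648): balance=258773
step 9 (pay 40422): balance=219929
step 10 (pay 49827): balance=171443
step 11 (pay 44472): balance=128016
step 12 (pay 48060): balance=80736

80736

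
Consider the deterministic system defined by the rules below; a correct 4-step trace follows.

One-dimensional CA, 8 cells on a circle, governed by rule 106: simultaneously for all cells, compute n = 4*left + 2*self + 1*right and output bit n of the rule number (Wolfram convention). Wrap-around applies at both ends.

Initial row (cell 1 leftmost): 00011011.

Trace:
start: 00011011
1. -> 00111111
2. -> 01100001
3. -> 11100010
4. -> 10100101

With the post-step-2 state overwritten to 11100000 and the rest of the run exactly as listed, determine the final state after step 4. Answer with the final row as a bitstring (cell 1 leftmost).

11000011

state after step 2 := 11100000
3. -> 10100001
4. -> 11000011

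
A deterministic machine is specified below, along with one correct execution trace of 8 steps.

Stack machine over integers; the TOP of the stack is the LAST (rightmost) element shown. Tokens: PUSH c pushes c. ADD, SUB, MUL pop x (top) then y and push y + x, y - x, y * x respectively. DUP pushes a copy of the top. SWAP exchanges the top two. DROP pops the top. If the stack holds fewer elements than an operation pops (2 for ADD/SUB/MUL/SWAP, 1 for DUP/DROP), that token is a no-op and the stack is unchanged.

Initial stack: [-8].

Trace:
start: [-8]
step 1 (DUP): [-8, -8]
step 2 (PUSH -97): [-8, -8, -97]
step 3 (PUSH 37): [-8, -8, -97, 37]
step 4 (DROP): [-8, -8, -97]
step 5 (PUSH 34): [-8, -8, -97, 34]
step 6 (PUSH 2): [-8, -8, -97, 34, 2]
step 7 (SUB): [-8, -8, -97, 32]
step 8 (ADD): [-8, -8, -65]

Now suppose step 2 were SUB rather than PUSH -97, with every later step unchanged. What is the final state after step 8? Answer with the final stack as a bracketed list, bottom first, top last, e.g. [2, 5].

(re-executing from step 2 with the substitution; state before step 2: [-8, -8])
step 2 (SUB): [0]
step 3 (PUSH 37): [0, 37]
step 4 (DROP): [0]
step 5 (PUSH 34): [0, 34]
step 6 (PUSH 2): [0, 34, 2]
step 7 (SUB): [0, 32]
step 8 (ADD): [32]

[32]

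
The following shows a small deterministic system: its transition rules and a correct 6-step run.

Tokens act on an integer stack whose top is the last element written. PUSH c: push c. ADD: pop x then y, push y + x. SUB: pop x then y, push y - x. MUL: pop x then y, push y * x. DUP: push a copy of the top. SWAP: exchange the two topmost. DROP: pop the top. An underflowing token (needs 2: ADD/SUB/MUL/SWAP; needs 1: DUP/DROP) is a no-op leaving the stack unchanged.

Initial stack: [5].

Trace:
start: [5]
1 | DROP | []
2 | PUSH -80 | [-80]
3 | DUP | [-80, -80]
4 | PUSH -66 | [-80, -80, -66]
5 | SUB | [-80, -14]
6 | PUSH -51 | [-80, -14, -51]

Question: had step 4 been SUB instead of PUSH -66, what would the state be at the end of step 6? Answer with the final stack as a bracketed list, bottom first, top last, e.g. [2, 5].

[0, -51]

(re-executing from step 4 with the substitution; state before step 4: [-80, -80])
4 | SUB | [0]
5 | SUB | [0]
6 | PUSH -51 | [0, -51]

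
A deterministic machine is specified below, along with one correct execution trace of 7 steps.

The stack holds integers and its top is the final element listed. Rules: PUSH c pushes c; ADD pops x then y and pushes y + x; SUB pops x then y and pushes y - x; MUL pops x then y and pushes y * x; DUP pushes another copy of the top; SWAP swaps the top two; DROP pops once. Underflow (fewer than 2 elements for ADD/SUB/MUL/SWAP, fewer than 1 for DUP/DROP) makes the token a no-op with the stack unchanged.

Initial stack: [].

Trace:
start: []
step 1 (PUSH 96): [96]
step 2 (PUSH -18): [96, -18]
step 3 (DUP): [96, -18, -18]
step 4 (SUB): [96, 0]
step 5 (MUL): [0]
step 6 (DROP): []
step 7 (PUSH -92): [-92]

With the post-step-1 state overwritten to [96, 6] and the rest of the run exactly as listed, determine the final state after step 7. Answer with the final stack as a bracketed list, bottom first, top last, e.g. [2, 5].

state after step 1 := [96, 6]
step 2 (PUSH -18): [96, 6, -18]
step 3 (DUP): [96, 6, -18, -18]
step 4 (SUB): [96, 6, 0]
step 5 (MUL): [96, 0]
step 6 (DROP): [96]
step 7 (PUSH -92): [96, -92]

[96, -92]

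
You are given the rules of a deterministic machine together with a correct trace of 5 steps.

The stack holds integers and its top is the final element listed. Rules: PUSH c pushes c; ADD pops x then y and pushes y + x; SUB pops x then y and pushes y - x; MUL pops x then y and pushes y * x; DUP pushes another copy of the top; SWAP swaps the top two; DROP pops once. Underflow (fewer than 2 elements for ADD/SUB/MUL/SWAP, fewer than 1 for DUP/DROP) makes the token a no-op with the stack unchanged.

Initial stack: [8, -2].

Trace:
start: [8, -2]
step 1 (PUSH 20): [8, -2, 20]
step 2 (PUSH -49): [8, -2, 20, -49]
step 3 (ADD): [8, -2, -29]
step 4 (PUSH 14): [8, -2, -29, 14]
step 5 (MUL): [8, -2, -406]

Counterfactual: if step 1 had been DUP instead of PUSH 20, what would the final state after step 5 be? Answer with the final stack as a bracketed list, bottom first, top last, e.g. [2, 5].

[8, -2, -714]

(re-executing from step 1 with the substitution; state before step 1: [8, -2])
step 1 (DUP): [8, -2, -2]
step 2 (PUSH -49): [8, -2, -2, -49]
step 3 (ADD): [8, -2, -51]
step 4 (PUSH 14): [8, -2, -51, 14]
step 5 (MUL): [8, -2, -714]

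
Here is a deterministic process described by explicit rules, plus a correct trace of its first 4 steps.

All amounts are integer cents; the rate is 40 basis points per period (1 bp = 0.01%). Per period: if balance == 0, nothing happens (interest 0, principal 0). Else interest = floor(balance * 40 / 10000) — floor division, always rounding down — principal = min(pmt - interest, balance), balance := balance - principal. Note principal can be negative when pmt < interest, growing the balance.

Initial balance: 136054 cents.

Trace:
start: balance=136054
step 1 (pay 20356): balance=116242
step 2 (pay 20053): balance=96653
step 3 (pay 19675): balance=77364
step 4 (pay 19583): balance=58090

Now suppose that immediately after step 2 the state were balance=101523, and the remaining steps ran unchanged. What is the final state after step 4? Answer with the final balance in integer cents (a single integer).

63000

state after step 2 := balance=101523
step 3 (pay 19675): balance=82254
step 4 (pay 19583): balance=63000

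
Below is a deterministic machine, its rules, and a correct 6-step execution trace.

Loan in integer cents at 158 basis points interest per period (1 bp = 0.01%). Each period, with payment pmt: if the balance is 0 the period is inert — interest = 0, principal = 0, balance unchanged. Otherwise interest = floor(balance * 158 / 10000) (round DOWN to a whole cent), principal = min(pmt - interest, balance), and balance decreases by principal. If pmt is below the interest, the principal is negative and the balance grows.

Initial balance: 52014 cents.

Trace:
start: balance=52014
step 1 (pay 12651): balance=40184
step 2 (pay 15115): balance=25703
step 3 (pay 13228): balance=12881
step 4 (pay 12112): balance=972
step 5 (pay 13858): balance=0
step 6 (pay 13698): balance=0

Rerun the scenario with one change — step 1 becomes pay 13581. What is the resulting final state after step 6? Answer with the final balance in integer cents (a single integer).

0

(re-executing from step 1 with the substitution; state before step 1: balance=52014)
step 1 (pay 13581): balance=39254
step 2 (pay 15115): balance=24759
step 3 (pay 13228): balance=11922
step 4 (pay 12112): balance=0
step 5 (pay 13858): balance=0
step 6 (pay 13698): balance=0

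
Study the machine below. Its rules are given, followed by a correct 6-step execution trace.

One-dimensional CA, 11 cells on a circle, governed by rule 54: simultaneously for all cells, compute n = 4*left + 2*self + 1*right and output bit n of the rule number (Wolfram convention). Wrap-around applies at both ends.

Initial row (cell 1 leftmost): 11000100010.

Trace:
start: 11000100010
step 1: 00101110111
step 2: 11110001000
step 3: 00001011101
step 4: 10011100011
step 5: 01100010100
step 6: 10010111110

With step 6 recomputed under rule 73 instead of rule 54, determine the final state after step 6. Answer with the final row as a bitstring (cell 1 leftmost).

(re-executing step 6 under rule 73; state before step 6: 01100010100)
step 6: 01101000001

01101000001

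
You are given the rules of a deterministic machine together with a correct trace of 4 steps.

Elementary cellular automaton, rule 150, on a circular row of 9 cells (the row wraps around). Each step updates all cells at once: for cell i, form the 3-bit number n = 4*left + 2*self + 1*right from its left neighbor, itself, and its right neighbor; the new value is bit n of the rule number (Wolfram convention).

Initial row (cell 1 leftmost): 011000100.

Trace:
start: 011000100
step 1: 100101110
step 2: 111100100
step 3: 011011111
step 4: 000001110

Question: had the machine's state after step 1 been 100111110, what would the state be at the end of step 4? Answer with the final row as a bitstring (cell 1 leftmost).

state after step 1 := 100111110
step 2: 111011100
step 3: 010001011
step 4: 011011000

011011000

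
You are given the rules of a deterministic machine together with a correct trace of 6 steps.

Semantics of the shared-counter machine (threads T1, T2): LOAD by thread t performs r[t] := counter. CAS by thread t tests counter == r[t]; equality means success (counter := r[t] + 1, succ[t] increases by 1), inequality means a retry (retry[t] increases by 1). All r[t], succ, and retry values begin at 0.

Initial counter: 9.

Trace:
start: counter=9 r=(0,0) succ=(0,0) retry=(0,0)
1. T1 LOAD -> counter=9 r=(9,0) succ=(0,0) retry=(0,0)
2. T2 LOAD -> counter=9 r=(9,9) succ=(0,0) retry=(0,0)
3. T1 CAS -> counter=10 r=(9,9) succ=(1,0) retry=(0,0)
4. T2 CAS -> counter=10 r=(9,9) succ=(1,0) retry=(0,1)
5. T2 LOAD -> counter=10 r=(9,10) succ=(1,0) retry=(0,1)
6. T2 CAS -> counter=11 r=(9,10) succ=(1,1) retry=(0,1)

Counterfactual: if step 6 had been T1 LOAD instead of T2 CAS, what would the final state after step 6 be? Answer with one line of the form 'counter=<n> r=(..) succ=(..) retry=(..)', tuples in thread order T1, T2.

counter=10 r=(10,10) succ=(1,0) retry=(0,1)

(re-executing from step 6 with the substitution; state before step 6: counter=10 r=(9,10) succ=(1,0) retry=(0,1))
6. T1 LOAD -> counter=10 r=(10,10) succ=(1,0) retry=(0,1)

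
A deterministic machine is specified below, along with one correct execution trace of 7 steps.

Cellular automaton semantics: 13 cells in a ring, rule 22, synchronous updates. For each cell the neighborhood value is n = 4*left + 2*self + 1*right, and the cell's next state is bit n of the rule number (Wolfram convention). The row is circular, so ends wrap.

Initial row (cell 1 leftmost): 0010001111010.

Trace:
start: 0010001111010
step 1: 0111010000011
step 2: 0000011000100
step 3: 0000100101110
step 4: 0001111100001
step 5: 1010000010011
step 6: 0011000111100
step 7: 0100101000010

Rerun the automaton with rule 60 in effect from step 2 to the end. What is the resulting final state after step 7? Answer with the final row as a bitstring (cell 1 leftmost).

(re-executing steps 2..7 under rule 60; state before step 2: 0111010000011)
step 2: 1100111000010
step 3: 1010100100011
step 4: 0111110110010
step 5: 0100001101011
step 6: 1110001011110
step 7: 1001001110001

1001001110001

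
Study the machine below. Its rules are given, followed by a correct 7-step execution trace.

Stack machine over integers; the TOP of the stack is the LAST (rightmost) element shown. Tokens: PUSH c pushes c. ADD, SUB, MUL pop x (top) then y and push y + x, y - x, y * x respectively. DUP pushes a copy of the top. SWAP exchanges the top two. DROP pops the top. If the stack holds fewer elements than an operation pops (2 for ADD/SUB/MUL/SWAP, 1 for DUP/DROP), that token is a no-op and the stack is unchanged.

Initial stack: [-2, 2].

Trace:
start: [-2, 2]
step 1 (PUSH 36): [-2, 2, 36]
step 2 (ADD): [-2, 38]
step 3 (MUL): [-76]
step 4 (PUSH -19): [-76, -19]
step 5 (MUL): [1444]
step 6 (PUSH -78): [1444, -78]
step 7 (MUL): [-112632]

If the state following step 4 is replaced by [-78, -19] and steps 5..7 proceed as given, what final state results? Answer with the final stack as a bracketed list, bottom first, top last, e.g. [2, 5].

state after step 4 := [-78, -19]
step 5 (MUL): [1482]
step 6 (PUSH -78): [1482, -78]
step 7 (MUL): [-115596]

[-115596]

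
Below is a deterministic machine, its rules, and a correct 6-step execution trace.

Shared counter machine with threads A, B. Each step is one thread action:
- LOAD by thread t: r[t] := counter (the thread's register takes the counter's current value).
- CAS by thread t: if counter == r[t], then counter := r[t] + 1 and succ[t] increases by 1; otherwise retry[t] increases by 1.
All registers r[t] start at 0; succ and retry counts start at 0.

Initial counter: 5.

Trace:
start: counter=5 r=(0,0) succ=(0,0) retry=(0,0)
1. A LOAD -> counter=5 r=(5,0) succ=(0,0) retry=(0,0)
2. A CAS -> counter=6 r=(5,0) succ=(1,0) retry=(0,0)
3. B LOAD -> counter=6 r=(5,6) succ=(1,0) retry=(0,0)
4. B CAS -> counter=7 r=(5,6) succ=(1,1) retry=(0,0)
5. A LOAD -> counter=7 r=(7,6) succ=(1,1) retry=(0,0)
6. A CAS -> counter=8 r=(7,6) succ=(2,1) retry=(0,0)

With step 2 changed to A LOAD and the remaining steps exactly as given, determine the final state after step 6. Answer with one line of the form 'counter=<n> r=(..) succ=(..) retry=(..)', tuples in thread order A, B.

counter=7 r=(6,5) succ=(1,1) retry=(0,0)

(re-executing from step 2 with the substitution; state before step 2: counter=5 r=(5,0) succ=(0,0) retry=(0,0))
2. A LOAD -> counter=5 r=(5,0) succ=(0,0) retry=(0,0)
3. B LOAD -> counter=5 r=(5,5) succ=(0,0) retry=(0,0)
4. B CAS -> counter=6 r=(5,5) succ=(0,1) retry=(0,0)
5. A LOAD -> counter=6 r=(6,5) succ=(0,1) retry=(0,0)
6. A CAS -> counter=7 r=(6,5) succ=(1,1) retry=(0,0)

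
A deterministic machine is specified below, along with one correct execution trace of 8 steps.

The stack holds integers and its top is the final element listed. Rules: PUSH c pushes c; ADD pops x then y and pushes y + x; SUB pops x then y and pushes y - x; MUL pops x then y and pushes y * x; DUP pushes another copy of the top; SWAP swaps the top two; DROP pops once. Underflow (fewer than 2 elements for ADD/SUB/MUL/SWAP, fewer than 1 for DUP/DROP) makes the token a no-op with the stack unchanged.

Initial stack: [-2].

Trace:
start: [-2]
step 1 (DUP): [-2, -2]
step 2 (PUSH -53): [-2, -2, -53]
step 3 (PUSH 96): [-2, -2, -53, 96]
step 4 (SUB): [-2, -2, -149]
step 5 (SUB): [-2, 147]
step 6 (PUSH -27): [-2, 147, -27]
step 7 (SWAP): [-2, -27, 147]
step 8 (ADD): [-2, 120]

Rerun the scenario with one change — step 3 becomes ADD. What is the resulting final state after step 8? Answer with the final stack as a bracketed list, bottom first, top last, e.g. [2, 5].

(re-executing from step 3 with the substitution; state before step 3: [-2, -2, -53])
step 3 (ADD): [-2, -55]
step 4 (SUB): [53]
step 5 (SUB): [53]
step 6 (PUSH -27): [53, -27]
step 7 (SWAP): [-27, 53]
step 8 (ADD): [26]

[26]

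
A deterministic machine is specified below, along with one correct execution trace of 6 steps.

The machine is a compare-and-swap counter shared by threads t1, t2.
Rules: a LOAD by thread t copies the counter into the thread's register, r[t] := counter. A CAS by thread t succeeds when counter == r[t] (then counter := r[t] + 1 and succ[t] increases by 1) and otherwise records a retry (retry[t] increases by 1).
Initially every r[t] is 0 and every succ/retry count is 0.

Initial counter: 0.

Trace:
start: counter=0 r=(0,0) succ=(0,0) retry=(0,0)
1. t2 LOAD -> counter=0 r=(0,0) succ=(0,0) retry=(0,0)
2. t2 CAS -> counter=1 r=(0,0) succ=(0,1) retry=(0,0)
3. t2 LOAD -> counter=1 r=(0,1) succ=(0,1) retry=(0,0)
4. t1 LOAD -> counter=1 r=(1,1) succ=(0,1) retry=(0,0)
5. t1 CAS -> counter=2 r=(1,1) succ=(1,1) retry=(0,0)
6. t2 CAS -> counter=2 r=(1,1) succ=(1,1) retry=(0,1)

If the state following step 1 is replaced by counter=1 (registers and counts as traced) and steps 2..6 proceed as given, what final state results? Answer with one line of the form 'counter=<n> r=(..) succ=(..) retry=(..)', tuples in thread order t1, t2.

state after step 1 := counter=1 r=(0,0) succ=(0,0) retry=(0,0)
2. t2 CAS -> counter=1 r=(0,0) succ=(0,0) retry=(0,1)
3. t2 LOAD -> counter=1 r=(0,1) succ=(0,0) retry=(0,1)
4. t1 LOAD -> counter=1 r=(1,1) succ=(0,0) retry=(0,1)
5. t1 CAS -> counter=2 r=(1,1) succ=(1,0) retry=(0,1)
6. t2 CAS -> counter=2 r=(1,1) succ=(1,0) retry=(0,2)

counter=2 r=(1,1) succ=(1,0) retry=(0,2)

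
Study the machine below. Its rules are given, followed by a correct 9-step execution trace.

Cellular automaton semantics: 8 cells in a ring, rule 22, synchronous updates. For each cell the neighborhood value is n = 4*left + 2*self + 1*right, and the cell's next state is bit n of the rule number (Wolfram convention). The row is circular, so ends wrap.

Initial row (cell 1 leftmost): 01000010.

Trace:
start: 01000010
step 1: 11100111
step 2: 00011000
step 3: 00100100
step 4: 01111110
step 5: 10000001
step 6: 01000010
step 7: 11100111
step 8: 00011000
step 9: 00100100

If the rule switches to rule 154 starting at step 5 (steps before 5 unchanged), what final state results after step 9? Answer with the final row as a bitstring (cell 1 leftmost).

(re-executing steps 5..9 under rule 154; state before step 5: 01111110)
step 5: 11111101
step 6: 11111001
step 7: 11110111
step 8: 11100111
step 9: 11011111

11011111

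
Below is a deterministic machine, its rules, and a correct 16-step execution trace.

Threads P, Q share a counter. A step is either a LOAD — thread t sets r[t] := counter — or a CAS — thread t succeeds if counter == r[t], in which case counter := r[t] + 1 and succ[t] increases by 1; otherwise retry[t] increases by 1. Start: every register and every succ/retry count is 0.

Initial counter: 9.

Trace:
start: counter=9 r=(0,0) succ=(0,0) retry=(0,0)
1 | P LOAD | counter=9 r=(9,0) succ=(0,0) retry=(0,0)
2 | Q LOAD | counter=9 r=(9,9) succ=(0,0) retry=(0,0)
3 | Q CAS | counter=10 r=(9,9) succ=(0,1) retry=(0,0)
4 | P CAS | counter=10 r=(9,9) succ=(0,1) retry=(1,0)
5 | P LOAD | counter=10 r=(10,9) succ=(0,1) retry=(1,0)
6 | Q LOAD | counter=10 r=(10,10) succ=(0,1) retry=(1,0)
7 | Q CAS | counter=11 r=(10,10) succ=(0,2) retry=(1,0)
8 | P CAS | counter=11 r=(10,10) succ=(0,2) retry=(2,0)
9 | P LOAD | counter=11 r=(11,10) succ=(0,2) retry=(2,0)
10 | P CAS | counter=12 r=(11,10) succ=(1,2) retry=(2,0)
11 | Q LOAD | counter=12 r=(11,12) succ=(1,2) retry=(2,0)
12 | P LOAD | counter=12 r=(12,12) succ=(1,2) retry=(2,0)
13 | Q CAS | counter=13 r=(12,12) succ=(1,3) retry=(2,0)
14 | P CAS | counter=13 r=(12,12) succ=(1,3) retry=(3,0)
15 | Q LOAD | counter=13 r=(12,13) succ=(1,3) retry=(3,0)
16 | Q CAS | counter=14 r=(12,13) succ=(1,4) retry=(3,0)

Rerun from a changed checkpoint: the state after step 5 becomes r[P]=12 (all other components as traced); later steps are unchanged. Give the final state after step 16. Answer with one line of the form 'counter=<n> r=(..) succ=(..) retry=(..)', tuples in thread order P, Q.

state after step 5 := counter=10 r=(12,9) succ=(0,1) retry=(1,0)
6 | Q LOAD | counter=10 r=(12,10) succ=(0,1) retry=(1,0)
7 | Q CAS | counter=11 r=(12,10) succ=(0,2) retry=(1,0)
8 | P CAS | counter=11 r=(12,10) succ=(0,2) retry=(2,0)
9 | P LOAD | counter=11 r=(11,10) succ=(0,2) retry=(2,0)
10 | P CAS | counter=12 r=(11,10) succ=(1,2) retry=(2,0)
11 | Q LOAD | counter=12 r=(11,12) succ=(1,2) retry=(2,0)
12 | P LOAD | counter=12 r=(12,12) succ=(1,2) retry=(2,0)
13 | Q CAS | counter=13 r=(12,12) succ=(1,3) retry=(2,0)
14 | P CAS | counter=13 r=(12,12) succ=(1,3) retry=(3,0)
15 | Q LOAD | counter=13 r=(12,13) succ=(1,3) retry=(3,0)
16 | Q CAS | counter=14 r=(12,13) succ=(1,4) retry=(3,0)

counter=14 r=(12,13) succ=(1,4) retry=(3,0)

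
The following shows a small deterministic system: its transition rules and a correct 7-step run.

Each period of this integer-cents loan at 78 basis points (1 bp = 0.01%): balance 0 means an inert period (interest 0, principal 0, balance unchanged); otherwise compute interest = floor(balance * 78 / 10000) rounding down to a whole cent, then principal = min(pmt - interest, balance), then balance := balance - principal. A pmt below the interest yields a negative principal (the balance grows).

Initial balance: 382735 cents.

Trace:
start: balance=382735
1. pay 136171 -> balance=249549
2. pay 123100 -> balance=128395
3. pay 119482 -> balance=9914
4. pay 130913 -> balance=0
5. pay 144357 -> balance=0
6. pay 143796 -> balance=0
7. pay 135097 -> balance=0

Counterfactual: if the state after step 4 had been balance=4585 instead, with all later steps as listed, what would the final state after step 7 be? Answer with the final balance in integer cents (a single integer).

0

state after step 4 := balance=4585
5. pay 144357 -> balance=0
6. pay 143796 -> balance=0
7. pay 135097 -> balance=0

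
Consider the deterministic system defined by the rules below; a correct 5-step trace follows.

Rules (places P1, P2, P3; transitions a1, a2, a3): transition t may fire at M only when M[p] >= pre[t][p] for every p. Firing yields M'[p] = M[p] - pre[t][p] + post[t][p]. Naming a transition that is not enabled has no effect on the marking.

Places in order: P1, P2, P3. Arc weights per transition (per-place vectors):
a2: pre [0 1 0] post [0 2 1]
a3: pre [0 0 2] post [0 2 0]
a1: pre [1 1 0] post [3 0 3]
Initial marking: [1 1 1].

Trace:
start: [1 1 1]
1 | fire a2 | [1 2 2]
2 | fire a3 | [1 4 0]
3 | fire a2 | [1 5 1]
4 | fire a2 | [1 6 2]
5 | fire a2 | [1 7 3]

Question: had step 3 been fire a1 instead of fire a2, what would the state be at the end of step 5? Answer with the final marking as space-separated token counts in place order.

(re-executing from step 3 with the substitution; state before step 3: [1 4 0])
3 | fire a1 | [3 3 3]
4 | fire a2 | [3 4 4]
5 | fire a2 | [3 5 5]

3 5 5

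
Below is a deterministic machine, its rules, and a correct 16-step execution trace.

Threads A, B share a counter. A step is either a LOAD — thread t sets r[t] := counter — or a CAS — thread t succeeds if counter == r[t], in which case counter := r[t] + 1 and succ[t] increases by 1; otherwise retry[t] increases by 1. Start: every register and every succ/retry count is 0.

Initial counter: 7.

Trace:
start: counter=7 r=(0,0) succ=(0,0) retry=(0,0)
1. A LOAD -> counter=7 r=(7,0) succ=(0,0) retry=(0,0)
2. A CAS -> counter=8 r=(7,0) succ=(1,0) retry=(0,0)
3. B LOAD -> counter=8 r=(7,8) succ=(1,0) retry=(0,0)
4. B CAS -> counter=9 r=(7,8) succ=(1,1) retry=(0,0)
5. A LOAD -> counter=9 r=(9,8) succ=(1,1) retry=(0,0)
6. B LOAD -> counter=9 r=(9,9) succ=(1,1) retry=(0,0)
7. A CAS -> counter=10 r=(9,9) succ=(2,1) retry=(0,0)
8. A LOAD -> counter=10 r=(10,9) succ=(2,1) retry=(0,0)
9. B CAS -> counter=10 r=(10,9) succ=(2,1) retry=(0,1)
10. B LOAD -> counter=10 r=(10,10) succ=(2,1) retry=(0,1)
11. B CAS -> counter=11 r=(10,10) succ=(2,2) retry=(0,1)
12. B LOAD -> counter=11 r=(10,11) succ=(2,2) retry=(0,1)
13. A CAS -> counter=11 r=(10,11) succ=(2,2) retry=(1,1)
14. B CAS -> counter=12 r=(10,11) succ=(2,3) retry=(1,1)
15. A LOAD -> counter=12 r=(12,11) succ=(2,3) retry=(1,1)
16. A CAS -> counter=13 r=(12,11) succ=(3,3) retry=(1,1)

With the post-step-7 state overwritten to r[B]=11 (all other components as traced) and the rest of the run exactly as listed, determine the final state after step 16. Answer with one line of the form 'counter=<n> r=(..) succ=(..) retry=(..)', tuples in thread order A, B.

counter=13 r=(12,11) succ=(3,3) retry=(1,1)

state after step 7 := counter=10 r=(9,11) succ=(2,1) retry=(0,0)
8. A LOAD -> counter=10 r=(10,11) succ=(2,1) retry=(0,0)
9. B CAS -> counter=10 r=(10,11) succ=(2,1) retry=(0,1)
10. B LOAD -> counter=10 r=(10,10) succ=(2,1) retry=(0,1)
11. B CAS -> counter=11 r=(10,10) succ=(2,2) retry=(0,1)
12. B LOAD -> counter=11 r=(10,11) succ=(2,2) retry=(0,1)
13. A CAS -> counter=11 r=(10,11) succ=(2,2) retry=(1,1)
14. B CAS -> counter=12 r=(10,11) succ=(2,3) retry=(1,1)
15. A LOAD -> counter=12 r=(12,11) succ=(2,3) retry=(1,1)
16. A CAS -> counter=13 r=(12,11) succ=(3,3) retry=(1,1)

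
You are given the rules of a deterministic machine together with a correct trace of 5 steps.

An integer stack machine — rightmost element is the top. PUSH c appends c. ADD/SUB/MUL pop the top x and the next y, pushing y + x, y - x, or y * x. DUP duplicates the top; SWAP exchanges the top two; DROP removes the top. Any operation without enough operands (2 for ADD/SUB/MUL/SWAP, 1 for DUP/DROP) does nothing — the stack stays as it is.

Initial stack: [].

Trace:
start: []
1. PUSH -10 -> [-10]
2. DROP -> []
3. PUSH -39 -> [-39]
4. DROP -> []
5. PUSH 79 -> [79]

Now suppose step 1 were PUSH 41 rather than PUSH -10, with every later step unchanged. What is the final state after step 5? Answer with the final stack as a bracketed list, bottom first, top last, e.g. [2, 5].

(re-executing from step 1 with the substitution; state before step 1: [])
1. PUSH 41 -> [41]
2. DROP -> []
3. PUSH -39 -> [-39]
4. DROP -> []
5. PUSH 79 -> [79]

[79]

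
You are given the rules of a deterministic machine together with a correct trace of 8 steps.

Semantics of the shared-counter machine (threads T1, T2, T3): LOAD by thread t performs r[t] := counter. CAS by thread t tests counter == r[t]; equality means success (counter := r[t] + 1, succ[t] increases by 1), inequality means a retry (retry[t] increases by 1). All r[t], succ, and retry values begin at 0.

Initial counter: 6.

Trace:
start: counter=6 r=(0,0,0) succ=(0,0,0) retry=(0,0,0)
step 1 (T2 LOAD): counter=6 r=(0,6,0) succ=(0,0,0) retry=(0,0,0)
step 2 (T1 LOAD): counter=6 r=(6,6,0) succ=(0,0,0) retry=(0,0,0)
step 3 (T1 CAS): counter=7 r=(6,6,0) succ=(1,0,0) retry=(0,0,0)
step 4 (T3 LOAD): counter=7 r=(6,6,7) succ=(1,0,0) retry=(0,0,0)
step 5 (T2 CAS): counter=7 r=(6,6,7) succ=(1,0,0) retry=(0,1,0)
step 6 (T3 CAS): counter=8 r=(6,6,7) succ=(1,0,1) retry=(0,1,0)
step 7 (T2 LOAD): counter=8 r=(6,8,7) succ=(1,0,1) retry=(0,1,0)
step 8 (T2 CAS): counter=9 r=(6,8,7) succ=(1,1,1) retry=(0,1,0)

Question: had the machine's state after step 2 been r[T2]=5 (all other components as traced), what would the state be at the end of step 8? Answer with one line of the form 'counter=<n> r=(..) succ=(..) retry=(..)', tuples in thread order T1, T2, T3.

counter=9 r=(6,8,7) succ=(1,1,1) retry=(0,1,0)

state after step 2 := counter=6 r=(6,5,0) succ=(0,0,0) retry=(0,0,0)
step 3 (T1 CAS): counter=7 r=(6,5,0) succ=(1,0,0) retry=(0,0,0)
step 4 (T3 LOAD): counter=7 r=(6,5,7) succ=(1,0,0) retry=(0,0,0)
step 5 (T2 CAS): counter=7 r=(6,5,7) succ=(1,0,0) retry=(0,1,0)
step 6 (T3 CAS): counter=8 r=(6,5,7) succ=(1,0,1) retry=(0,1,0)
step 7 (T2 LOAD): counter=8 r=(6,8,7) succ=(1,0,1) retry=(0,1,0)
step 8 (T2 CAS): counter=9 r=(6,8,7) succ=(1,1,1) retry=(0,1,0)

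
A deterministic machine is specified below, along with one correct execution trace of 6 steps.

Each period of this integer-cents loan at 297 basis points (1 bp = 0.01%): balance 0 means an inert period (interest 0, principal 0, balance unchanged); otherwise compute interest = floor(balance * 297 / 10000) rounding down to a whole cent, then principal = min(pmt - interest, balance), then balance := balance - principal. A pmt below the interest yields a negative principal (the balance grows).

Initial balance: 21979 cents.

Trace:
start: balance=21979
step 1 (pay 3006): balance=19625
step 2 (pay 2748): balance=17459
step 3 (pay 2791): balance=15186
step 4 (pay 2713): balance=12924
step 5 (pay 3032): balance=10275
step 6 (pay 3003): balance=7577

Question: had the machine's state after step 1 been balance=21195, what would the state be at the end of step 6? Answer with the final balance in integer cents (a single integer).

state after step 1 := balance=21195
step 2 (pay 2748): balance=19076
step 3 (pay 2791): balance=16851
step 4 (pay 2713): balance=14638
step 5 (pay 3032): balance=12040
step 6 (pay 3003): balance=9394

9394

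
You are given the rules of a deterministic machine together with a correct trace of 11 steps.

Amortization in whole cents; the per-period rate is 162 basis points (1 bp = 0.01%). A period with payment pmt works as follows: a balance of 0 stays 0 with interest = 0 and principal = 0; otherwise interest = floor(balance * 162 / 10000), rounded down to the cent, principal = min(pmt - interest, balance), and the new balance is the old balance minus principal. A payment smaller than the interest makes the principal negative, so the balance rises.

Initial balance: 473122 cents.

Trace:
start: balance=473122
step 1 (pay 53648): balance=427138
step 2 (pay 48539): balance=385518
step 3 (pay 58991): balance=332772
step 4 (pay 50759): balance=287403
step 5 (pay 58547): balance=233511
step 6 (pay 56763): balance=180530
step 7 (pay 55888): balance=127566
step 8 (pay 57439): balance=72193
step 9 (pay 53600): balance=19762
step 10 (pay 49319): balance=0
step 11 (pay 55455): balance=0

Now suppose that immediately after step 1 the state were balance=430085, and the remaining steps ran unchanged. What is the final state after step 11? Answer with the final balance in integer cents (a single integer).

0

state after step 1 := balance=430085
step 2 (pay 48539): balance=388513
step 3 (pay 58991): balance=335815
step 4 (pay 50759): balance=290496
step 5 (pay 58547): balance=236655
step 6 (pay 56763): balance=183725
step 7 (pay 55888): balance=130813
step 8 (pay 57439): balance=75493
step 9 (pay 53600): balance=23115
step 10 (pay 49319): balance=0
step 11 (pay 55455): balance=0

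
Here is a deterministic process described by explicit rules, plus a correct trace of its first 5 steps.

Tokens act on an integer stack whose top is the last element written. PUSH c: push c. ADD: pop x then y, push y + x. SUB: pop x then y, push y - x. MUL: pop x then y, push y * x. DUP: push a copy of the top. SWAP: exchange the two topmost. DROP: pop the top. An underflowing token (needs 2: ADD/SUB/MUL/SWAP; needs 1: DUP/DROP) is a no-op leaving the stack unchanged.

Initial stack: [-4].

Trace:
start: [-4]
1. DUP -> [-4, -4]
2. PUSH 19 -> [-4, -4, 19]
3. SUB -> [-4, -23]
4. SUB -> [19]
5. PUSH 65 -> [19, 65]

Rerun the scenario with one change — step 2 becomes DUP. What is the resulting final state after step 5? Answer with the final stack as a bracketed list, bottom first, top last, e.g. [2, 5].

(re-executing from step 2 with the substitution; state before step 2: [-4, -4])
2. DUP -> [-4, -4, -4]
3. SUB -> [-4, 0]
4. SUB -> [-4]
5. PUSH 65 -> [-4, 65]

[-4, 65]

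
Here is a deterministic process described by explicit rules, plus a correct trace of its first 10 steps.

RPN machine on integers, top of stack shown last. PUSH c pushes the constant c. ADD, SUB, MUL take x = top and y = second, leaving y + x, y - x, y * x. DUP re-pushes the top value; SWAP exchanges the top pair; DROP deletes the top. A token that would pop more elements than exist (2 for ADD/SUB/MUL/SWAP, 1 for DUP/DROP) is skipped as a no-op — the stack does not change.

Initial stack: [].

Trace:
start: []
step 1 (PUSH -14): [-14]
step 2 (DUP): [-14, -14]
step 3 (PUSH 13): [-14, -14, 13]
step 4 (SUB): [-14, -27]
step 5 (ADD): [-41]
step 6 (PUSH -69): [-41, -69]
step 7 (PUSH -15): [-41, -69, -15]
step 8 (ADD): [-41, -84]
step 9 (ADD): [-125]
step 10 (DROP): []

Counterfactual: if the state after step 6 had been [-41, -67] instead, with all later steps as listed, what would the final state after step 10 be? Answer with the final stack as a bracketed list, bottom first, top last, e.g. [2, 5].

[]

state after step 6 := [-41, -67]
step 7 (PUSH -15): [-41, -67, -15]
step 8 (ADD): [-41, -82]
step 9 (ADD): [-123]
step 10 (DROP): []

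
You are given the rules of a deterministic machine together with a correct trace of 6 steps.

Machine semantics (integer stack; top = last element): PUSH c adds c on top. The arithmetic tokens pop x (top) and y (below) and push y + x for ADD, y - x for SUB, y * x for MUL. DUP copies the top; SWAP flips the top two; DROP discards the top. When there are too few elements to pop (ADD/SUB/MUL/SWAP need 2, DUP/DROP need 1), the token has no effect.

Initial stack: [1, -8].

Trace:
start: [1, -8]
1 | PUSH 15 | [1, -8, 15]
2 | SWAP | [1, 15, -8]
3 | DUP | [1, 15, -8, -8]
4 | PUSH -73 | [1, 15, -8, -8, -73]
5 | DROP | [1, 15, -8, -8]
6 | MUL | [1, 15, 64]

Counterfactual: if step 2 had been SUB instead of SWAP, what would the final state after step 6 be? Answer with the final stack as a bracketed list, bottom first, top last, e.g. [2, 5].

(re-executing from step 2 with the substitution; state before step 2: [1, -8, 15])
2 | SUB | [1, -23]
3 | DUP | [1, -23, -23]
4 | PUSH -73 | [1, -23, -23, -73]
5 | DROP | [1, -23, -23]
6 | MUL | [1, 529]

[1, 529]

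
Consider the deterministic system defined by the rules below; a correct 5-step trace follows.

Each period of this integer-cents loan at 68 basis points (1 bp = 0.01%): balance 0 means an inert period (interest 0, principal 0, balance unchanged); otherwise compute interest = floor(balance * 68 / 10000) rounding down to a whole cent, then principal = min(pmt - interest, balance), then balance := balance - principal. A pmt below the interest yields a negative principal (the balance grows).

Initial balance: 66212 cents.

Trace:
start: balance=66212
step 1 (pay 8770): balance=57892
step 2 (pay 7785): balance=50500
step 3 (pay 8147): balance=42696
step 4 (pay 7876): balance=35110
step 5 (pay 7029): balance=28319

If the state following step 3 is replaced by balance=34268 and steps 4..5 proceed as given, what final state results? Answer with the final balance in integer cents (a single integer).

state after step 3 := balance=34268
step 4 (pay 7876): balance=26625
step 5 (pay 7029): balance=19777

19777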